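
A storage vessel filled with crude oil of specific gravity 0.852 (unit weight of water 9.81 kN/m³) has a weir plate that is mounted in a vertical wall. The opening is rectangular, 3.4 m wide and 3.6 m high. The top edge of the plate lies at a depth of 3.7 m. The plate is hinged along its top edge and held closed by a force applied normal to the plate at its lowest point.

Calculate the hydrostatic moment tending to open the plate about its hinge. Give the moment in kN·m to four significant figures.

M ≈ 1123 kN·m

γ = 0.852 × 9.81 = 8.35812 kN/m³.
The centroid lies 3.6/2 = 1.8 m below the top edge, so the centroid depth is h_c = 3.7 + 1.8 = 5.5 m.
A = 3.4 × 3.6 = 12.24 m².
Resultant F = γ·h_c·A = 8.35812 × 5.5 × 12.24 = 562.669 kN.
I_c = b·h³/12 = 3.4 × 3.6³/12 = 13.2192 m⁴.
Centre of pressure: y_p = y_c + I_c/(y_c·A) = 5.5 + 13.2192/(5.5 × 12.24) = 5.5 + 0.196364 = 5.69636 m along the plane.
The resultant acts 1.8 + 0.196364 = 1.99636 m (along the plate) below the hinge at the top edge, so the moment about the hinge is M = F × 1.99636 = 562.669 × 1.99636 = 1123.29 kN·m.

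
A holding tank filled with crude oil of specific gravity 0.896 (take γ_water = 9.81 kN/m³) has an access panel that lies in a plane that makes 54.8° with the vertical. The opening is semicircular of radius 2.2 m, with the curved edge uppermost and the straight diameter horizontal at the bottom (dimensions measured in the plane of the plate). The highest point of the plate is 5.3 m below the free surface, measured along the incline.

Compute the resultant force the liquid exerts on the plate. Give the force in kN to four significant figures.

F ≈ 252.9 kN

γ = 0.896 × 9.81 = 8.78976 kN/m³.
The plate makes 54.8° with the vertical, i.e. θ = 90° − 54.8° = 35.2° to the horizontal. Measuring y along the incline from the free-surface line, vertical depth h = y·sinθ with sinθ = 0.576432.
The centroid lies 4r/(3π) = 0.933709 m above the diameter, so r − 4r/(3π) = 2.2 − 0.933709 = 1.26629 m below the topmost point, so y_c = 5.3 + 1.26629 = 6.56629 m and h_c = 6.56629 × 0.576432 = 3.78502 m.
A = πr²/2 = π × 2.2²/2 = 7.60265 m².
Resultant F = γ·h_c·A = 8.78976 × 3.78502 × 7.60265 = 252.936 kN.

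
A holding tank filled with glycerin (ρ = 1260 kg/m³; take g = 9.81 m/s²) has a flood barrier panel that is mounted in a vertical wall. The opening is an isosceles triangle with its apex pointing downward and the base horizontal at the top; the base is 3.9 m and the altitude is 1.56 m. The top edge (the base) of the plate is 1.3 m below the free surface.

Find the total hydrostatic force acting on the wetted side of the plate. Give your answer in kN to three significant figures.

F ≈ 68.4 kN

γ = ρg = 1260 × 9.81 / 1000 = 12.3606 kN/m³.
With the apex down, the centroid sits h/3 = 1.56/3 = 0.52 m below the base (the top edge), so the centroid depth is h_c = 1.3 + 0.52 = 1.82 m.
A = ½ × 3.9 × 1.56 = 3.042 m².
Resultant F = γ·h_c·A = 12.3606 × 1.82 × 3.042 = 68.4337 kN.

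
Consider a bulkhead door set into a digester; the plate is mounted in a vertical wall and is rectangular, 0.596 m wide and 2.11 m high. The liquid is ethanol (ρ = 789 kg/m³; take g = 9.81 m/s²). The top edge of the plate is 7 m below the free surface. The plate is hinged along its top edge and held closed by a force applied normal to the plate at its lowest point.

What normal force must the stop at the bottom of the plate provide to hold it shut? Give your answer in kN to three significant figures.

P ≈ 40.9 kN

γ = ρg = 789 × 9.81 / 1000 = 7.74009 kN/m³.
The centroid lies 2.11/2 = 1.055 m below the top edge, so the centroid depth is h_c = 7 + 1.055 = 8.055 m.
A = 0.596 × 2.11 = 1.25756 m².
Resultant F = γ·h_c·A = 7.74009 × 8.055 × 1.25756 = 78.4044 kN.
I_c = b·h³/12 = 0.596 × 2.11³/12 = 0.466565 m⁴.
Centre of pressure: y_p = y_c + I_c/(y_c·A) = 8.055 + 0.466565/(8.055 × 1.25756) = 8.055 + 0.0460594 = 8.10106 m along the plane.
The resultant acts 1.055 + 0.0460594 = 1.10106 m (along the plate) below the hinge at the top edge, so the moment about the hinge is M = F × 1.10106 = 78.4044 × 1.10106 = 86.3279 kN·m.
A normal force at the bottom, 2.11 m from the hinge, must supply this moment: P = 86.3279/2.11 = 40.9137 kN.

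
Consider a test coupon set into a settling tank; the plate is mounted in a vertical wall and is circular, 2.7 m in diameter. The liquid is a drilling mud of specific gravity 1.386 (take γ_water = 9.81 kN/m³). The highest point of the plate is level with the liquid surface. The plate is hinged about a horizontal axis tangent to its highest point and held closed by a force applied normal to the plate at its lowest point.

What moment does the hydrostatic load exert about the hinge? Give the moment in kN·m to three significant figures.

γ = 1.386 × 9.81 = 13.59666 kN/m³.
The centroid is at the centre, 1.35 m below the top of the plate, so the centroid depth is h_c = 1.35 m.
A = π(1.35)² = 5.72555 m².
Resultant F = γ·h_c·A = 13.59666 × 1.35 × 5.72555 = 105.095 kN.
I_c = πr⁴/4 = π × 1.35⁴/4 = 2.6087 m⁴.
Centre of pressure: y_p = y_c + I_c/(y_c·A) = 1.35 + 2.6087/(1.35 × 5.72555) = 1.35 + 0.3375 = 1.6875 m along the plane.
The resultant acts 1.35 + 0.3375 = 1.6875 m (along the plate) below the hinge at the top edge, so the moment about the hinge is M = F × 1.6875 = 105.095 × 1.6875 = 177.348 kN·m.

M ≈ 177 kN·m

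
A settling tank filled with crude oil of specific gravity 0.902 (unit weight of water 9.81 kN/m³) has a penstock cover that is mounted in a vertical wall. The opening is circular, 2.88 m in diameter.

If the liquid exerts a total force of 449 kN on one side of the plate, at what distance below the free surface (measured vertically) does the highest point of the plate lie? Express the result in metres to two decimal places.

d_top ≈ 6.35 m

γ = 0.902 × 9.81 = 8.84862 kN/m³.
A = π(1.44)² = 6.51441 m².
From F = γ·h_c·A, the centroid depth is h_c = 449/(8.84862 × 6.51441) = 7.78925 m.
The centroid is at the centre, 1.44 m below the top of the plate, so the highest point sits at h_top = 7.78925 − 1.44 = 6.34925 m below the surface.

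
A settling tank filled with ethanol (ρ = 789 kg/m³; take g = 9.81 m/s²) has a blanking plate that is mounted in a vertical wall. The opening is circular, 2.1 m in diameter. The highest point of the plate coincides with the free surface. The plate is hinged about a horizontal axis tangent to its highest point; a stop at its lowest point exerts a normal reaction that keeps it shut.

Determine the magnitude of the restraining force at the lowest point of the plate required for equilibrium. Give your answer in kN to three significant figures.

γ = ρg = 789 × 9.81 / 1000 = 7.74009 kN/m³.
The centroid is at the centre, 1.05 m below the top of the plate, so the centroid depth is h_c = 1.05 m.
A = π(1.05)² = 3.46361 m².
Resultant F = γ·h_c·A = 7.74009 × 1.05 × 3.46361 = 28.1491 kN.
I_c = πr⁴/4 = π × 1.05⁴/4 = 0.954656 m⁴.
Centre of pressure: y_p = y_c + I_c/(y_c·A) = 1.05 + 0.954656/(1.05 × 3.46361) = 1.05 + 0.2625 = 1.3125 m along the plane.
The resultant acts 1.05 + 0.2625 = 1.3125 m (along the plate) below the hinge at the top edge, so the moment about the hinge is M = F × 1.3125 = 28.1491 × 1.3125 = 36.9457 kN·m.
A normal force at the bottom, 2.1 m from the hinge, must supply this moment: P = 36.9457/2.1 = 17.5932 kN.

P ≈ 17.6 kN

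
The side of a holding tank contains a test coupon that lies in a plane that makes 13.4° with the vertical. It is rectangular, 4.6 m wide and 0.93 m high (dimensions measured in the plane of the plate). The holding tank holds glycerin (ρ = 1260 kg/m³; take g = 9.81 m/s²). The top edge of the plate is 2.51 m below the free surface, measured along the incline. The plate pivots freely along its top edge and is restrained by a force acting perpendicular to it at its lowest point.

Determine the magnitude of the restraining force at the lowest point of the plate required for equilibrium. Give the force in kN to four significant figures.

P ≈ 80.50 kN

γ = ρg = 1260 × 9.81 / 1000 = 12.3606 kN/m³.
The plate makes 13.4° with the vertical, i.e. θ = 90° − 13.4° = 76.6° to the horizontal. Measuring y along the incline from the free-surface line, vertical depth h = y·sinθ with sinθ = 0.972776.
The centroid lies 0.93/2 = 0.465 m below the top edge, so y_c = 2.51 + 0.465 = 2.975 m and h_c = 2.975 × 0.972776 = 2.89401 m.
A = 4.6 × 0.93 = 4.278 m².
Resultant F = γ·h_c·A = 12.3606 × 2.89401 × 4.278 = 153.031 kN.
I_c = b·h³/12 = 4.6 × 0.93³/12 = 0.308337 m⁴.
Centre of pressure: y_p = y_c + I_c/(y_c·A) = 2.975 + 0.308337/(2.975 × 4.278) = 2.975 + 0.0242269 = 2.99923 m along the plane.
The resultant acts 0.465 + 0.0242269 = 0.489227 m (along the plate) below the hinge at the top edge, so the moment about the hinge is M = F × 0.489227 = 153.031 × 0.489227 = 74.8669 kN·m.
A normal force at the bottom, 0.93 m from the hinge, must supply this moment: P = 74.8669/0.93 = 80.502 kN.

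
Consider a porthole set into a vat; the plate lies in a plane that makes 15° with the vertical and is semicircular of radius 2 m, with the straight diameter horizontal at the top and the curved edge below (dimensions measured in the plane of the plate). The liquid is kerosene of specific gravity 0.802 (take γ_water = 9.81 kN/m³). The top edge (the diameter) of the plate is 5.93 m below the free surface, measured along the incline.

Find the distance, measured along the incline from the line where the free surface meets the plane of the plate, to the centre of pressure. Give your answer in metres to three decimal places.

γ = 0.802 × 9.81 = 7.86762 kN/m³.
The plate makes 15° with the vertical, i.e. θ = 90° − 15° = 75° to the horizontal. Measuring y along the incline from the free-surface line, vertical depth h = y·sinθ with sinθ = 0.965926.
The centroid of a semicircle lies 4r/(3π) = 0.848826 m from the diameter, here below the top edge, so y_c = 5.93 + 0.848826 = 6.77883 m and h_c = 6.77883 × 0.965926 = 6.54785 m.
A = πr²/2 = π × 2²/2 = 6.28319 m².
Resultant F = γ·h_c·A = 7.86762 × 6.54785 × 6.28319 = 323.685 kN.
I_c = (π/8 − 8/(9π))·r⁴ = 0.109757 × 2⁴ = 1.75611 m⁴.
Centre of pressure: y_p = y_c + I_c/(y_c·A) = 6.77883 + 1.75611/(6.77883 × 6.28319) = 6.77883 + 0.0412303 = 6.82006 m along the plane.

y_p = 6.820 m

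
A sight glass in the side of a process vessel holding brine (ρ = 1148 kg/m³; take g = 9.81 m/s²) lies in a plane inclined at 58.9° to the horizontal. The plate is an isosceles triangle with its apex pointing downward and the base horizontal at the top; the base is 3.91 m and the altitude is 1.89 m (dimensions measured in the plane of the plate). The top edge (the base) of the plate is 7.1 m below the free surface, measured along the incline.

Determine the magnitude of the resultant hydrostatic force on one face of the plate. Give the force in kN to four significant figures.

F ≈ 275.4 kN

γ = ρg = 1148 × 9.81 / 1000 = 11.26188 kN/m³.
Let θ = 58.9° be the plate's angle to the horizontal; measure y along the incline from where the plane meets the free surface. Vertical depth h = y·sinθ with sinθ = 0.856267.
With the apex down, the centroid sits h/3 = 1.89/3 = 0.63 m below the base (the top edge), so y_c = 7.1 + 0.63 = 7.73 m and h_c = 7.73 × 0.856267 = 6.61894 m.
A = ½ × 3.91 × 1.89 = 3.69495 m².
Resultant F = γ·h_c·A = 11.26188 × 6.61894 × 3.69495 = 275.428 kN.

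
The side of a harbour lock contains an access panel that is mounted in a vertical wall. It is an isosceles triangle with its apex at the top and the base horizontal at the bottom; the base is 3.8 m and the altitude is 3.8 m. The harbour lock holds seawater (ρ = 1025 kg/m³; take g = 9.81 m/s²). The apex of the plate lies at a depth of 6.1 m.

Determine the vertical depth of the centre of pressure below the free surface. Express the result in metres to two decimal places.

γ = ρg = 1025 × 9.81 / 1000 = 10.05525 kN/m³.
With the apex up, the centroid sits 2h/3 = 2 × 3.8/3 = 2.53333 m below the apex, so the centroid depth is h_c = 6.1 + 2.53333 = 8.63333 m.
A = ½ × 3.8 × 3.8 = 7.22 m².
Resultant F = γ·h_c·A = 10.05525 × 8.63333 × 7.22 = 626.77 kN.
I_c = b·h³/36 = 3.8 × 3.8³/36 = 5.79204 m⁴.
Centre of pressure: y_p = y_c + I_c/(y_c·A) = 8.63333 + 5.79204/(8.63333 × 7.22) = 8.63333 + 0.0929215 = 8.72625 m along the plane.

h_p = 8.73 m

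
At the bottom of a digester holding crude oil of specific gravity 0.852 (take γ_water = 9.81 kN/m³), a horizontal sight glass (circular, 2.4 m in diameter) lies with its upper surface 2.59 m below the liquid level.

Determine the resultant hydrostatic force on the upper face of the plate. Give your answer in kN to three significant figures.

γ = 0.852 × 9.81 = 8.35812 kN/m³.
The plate is horizontal, so pressure is uniform at p = γ·h = 8.35812 × 2.59 = 21.6475 kN/m².
A = π(1.2)² = 4.52389 m².
F = p·A = 21.6475 × 4.52389 = 97.9309 kN.

F ≈ 97.9 kN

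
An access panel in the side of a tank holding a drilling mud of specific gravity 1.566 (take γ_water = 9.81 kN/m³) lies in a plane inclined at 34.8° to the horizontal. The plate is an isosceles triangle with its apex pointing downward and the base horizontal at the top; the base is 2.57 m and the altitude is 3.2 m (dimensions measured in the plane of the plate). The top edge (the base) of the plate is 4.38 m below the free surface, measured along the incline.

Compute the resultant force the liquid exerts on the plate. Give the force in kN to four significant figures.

γ = 1.566 × 9.81 = 15.36246 kN/m³.
Let θ = 34.8° be the plate's angle to the horizontal; measure y along the incline from where the plane meets the free surface. Vertical depth h = y·sinθ with sinθ = 0.570714.
With the apex down, the centroid sits h/3 = 3.2/3 = 1.06667 m below the base (the top edge), so y_c = 4.38 + 1.06667 = 5.44667 m and h_c = 5.44667 × 0.570714 = 3.10849 m.
A = ½ × 2.57 × 3.2 = 4.112 m².
Resultant F = γ·h_c·A = 15.36246 × 3.10849 × 4.112 = 196.365 kN.

F ≈ 196.4 kN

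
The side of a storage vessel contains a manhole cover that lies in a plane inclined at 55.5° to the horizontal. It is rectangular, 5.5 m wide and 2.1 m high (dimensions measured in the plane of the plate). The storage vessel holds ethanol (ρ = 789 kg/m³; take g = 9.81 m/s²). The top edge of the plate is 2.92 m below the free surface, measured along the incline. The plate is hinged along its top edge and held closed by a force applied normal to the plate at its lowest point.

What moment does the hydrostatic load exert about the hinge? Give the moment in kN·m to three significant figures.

γ = ρg = 789 × 9.81 / 1000 = 7.74009 kN/m³.
Let θ = 55.5° be the plate's angle to the horizontal; measure y along the incline from where the plane meets the free surface. Vertical depth h = y·sinθ with sinθ = 0.824126.
The centroid lies 2.1/2 = 1.05 m below the top edge, so y_c = 2.92 + 1.05 = 3.97 m and h_c = 3.97 × 0.824126 = 3.27178 m.
A = 5.5 × 2.1 = 11.55 m².
Resultant F = γ·h_c·A = 7.74009 × 3.27178 × 11.55 = 292.491 kN.
I_c = b·h³/12 = 5.5 × 2.1³/12 = 4.24463 m⁴.
Centre of pressure: y_p = y_c + I_c/(y_c·A) = 3.97 + 4.24463/(3.97 × 11.55) = 3.97 + 0.0925694 = 4.06257 m along the plane.
The resultant acts 1.05 + 0.0925694 = 1.14257 m (along the plate) below the hinge at the top edge, so the moment about the hinge is M = F × 1.14257 = 292.491 × 1.14257 = 334.191 kN·m.

M ≈ 334 kN·m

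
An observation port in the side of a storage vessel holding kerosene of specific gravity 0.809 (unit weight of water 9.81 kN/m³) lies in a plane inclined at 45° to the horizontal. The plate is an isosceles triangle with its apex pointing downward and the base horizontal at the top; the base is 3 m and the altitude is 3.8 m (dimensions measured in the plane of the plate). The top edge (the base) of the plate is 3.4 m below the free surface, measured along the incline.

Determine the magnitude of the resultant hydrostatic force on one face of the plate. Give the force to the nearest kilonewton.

γ = 0.809 × 9.81 = 7.93629 kN/m³.
Let θ = 45° be the plate's angle to the horizontal; measure y along the incline from where the plane meets the free surface. Vertical depth h = y·sinθ with sinθ = 0.707107.
With the apex down, the centroid sits h/3 = 3.8/3 = 1.26667 m below the base (the top edge), so y_c = 3.4 + 1.26667 = 4.66667 m and h_c = 4.66667 × 0.707107 = 3.29984 m.
A = ½ × 3 × 3.8 = 5.7 m².
Resultant F = γ·h_c·A = 7.93629 × 3.29984 × 5.7 = 149.274 kN.

F ≈ 149 kN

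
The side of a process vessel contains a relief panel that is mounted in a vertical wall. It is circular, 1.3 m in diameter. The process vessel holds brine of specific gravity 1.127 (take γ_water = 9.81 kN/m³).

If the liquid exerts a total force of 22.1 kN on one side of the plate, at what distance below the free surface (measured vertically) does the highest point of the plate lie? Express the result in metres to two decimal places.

γ = 1.127 × 9.81 = 11.05587 kN/m³.
A = π(0.65)² = 1.32732 m².
From F = γ·h_c·A, the centroid depth is h_c = 22.1/(11.05587 × 1.32732) = 1.506 m.
The centroid is at the centre, 0.65 m below the top of the plate, so the highest point sits at h_top = 1.506 − 0.65 = 0.856 m below the surface.

d_top ≈ 0.86 m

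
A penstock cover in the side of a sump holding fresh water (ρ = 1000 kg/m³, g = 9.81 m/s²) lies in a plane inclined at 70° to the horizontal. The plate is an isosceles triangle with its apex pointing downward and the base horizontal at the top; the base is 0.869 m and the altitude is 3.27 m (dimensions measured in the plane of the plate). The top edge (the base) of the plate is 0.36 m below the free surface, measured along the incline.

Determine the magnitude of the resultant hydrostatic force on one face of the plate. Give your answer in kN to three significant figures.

F ≈ 19.0 kN

γ = ρg = 1000 × 9.81 = 9810 N/m³ = 9.81 kN/m³.
Let θ = 70° be the plate's angle to the horizontal; measure y along the incline from where the plane meets the free surface. Vertical depth h = y·sinθ with sinθ = 0.939693.
With the apex down, the centroid sits h/3 = 3.27/3 = 1.09 m below the base (the top edge), so y_c = 0.36 + 1.09 = 1.45 m and h_c = 1.45 × 0.939693 = 1.36255 m.
A = ½ × 0.869 × 3.27 = 1.42081 m².
Resultant F = γ·h_c·A = 9.81 × 1.36255 × 1.42081 = 18.9914 kN.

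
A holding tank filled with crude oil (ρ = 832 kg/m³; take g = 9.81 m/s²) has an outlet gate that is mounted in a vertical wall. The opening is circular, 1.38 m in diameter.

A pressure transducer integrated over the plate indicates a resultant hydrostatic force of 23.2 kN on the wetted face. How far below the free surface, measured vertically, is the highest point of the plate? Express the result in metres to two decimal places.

γ = ρg = 832 × 9.81 / 1000 = 8.16192 kN/m³.
A = π(0.69)² = 1.49571 m².
From F = γ·h_c·A, the centroid depth is h_c = 23.2/(8.16192 × 1.49571) = 1.90041 m.
The centroid is at the centre, 0.69 m below the top of the plate, so the highest point sits at h_top = 1.90041 − 0.69 = 1.21041 m below the surface.

d_top ≈ 1.21 m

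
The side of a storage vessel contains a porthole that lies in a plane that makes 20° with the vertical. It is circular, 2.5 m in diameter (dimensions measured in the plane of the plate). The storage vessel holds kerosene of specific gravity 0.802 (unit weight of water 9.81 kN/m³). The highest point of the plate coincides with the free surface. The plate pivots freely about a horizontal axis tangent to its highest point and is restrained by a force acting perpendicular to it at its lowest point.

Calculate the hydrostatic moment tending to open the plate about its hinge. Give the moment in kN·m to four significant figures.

M ≈ 70.88 kN·m

γ = 0.802 × 9.81 = 7.86762 kN/m³.
The plate makes 20° with the vertical, i.e. θ = 90° − 20° = 70° to the horizontal. Measuring y along the incline from the free-surface line, vertical depth h = y·sinθ with sinθ = 0.939693.
The centroid is at the centre, 1.25 m below the top of the plate, so y_c = 1.25 m and h_c = 1.25 × 0.939693 = 1.17462 m.
A = π(1.25)² = 4.90874 m².
Resultant F = γ·h_c·A = 7.86762 × 1.17462 × 4.90874 = 45.3639 kN.
I_c = πr⁴/4 = π × 1.25⁴/4 = 1.91748 m⁴.
Centre of pressure: y_p = y_c + I_c/(y_c·A) = 1.25 + 1.91748/(1.25 × 4.90874) = 1.25 + 0.312501 = 1.5625 m along the plane.
The resultant acts 1.25 + 0.312501 = 1.5625 m (along the plate) below the hinge at the top edge, so the moment about the hinge is M = F × 1.5625 = 45.3639 × 1.5625 = 70.8811 kN·m.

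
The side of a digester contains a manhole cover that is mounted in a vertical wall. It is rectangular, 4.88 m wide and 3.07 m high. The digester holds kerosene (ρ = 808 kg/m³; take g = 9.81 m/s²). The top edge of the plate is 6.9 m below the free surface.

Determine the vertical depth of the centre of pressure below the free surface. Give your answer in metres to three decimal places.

h_p = 8.528 m

γ = ρg = 808 × 9.81 / 1000 = 7.92648 kN/m³.
The centroid lies 3.07/2 = 1.535 m below the top edge, so the centroid depth is h_c = 6.9 + 1.535 = 8.435 m.
A = 4.88 × 3.07 = 14.9816 m².
Resultant F = γ·h_c·A = 7.92648 × 8.435 × 14.9816 = 1001.67 kN.
I_c = b·h³/12 = 4.88 × 3.07³/12 = 11.7667 m⁴.
Centre of pressure: y_p = y_c + I_c/(y_c·A) = 8.435 + 11.7667/(8.435 × 14.9816) = 8.435 + 0.0931132 = 8.52811 m along the plane.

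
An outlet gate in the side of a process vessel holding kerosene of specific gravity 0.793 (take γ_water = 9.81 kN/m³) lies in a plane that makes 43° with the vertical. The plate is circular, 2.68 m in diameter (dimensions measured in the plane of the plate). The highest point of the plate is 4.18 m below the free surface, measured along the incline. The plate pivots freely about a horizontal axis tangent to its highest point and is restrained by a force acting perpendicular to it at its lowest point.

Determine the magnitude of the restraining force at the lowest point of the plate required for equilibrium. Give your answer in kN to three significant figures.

γ = 0.793 × 9.81 = 7.77933 kN/m³.
The plate makes 43° with the vertical, i.e. θ = 90° − 43° = 47° to the horizontal. Measuring y along the incline from the free-surface line, vertical depth h = y·sinθ with sinθ = 0.731354.
The centroid is at the centre, 1.34 m below the top of the plate, so y_c = 4.18 + 1.34 = 5.52 m and h_c = 5.52 × 0.731354 = 4.03707 m.
A = π(1.34)² = 5.64104 m².
Resultant F = γ·h_c·A = 7.77933 × 4.03707 × 5.64104 = 177.161 kN.
I_c = πr⁴/4 = π × 1.34⁴/4 = 2.53226 m⁴.
Centre of pressure: y_p = y_c + I_c/(y_c·A) = 5.52 + 2.53226/(5.52 × 5.64104) = 5.52 + 0.0813224 = 5.60132 m along the plane.
The resultant acts 1.34 + 0.0813224 = 1.42132 m (along the plate) below the hinge at the top edge, so the moment about the hinge is M = F × 1.42132 = 177.161 × 1.42132 = 251.802 kN·m.
A normal force at the bottom, 2.68 m from the hinge, must supply this moment: P = 251.802/2.68 = 93.956 kN.

P ≈ 94.0 kN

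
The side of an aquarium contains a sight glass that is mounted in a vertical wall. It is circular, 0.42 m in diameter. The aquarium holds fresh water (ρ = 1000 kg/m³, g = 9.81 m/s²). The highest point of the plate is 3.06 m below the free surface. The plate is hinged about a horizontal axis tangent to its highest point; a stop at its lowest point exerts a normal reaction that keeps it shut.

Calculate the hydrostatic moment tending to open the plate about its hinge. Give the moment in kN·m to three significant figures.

γ = ρg = 1000 × 9.81 = 9810 N/m³ = 9.81 kN/m³.
The centroid is at the centre, 0.21 m below the top of the plate, so the centroid depth is h_c = 3.06 + 0.21 = 3.27 m.
A = π(0.21)² = 0.138544 m².
Resultant F = γ·h_c·A = 9.81 × 3.27 × 0.138544 = 4.44431 kN.
I_c = πr⁴/4 = π × 0.21⁴/4 = 0.00152745 m⁴.
Centre of pressure: y_p = y_c + I_c/(y_c·A) = 3.27 + 0.00152745/(3.27 × 0.138544) = 3.27 + 0.00337156 = 3.27337 m along the plane.
The resultant acts 0.21 + 0.00337156 = 0.213372 m (along the plate) below the hinge at the top edge, so the moment about the hinge is M = F × 0.213372 = 4.44431 × 0.213372 = 0.948291 kN·m.

M ≈ 0.948 kN·m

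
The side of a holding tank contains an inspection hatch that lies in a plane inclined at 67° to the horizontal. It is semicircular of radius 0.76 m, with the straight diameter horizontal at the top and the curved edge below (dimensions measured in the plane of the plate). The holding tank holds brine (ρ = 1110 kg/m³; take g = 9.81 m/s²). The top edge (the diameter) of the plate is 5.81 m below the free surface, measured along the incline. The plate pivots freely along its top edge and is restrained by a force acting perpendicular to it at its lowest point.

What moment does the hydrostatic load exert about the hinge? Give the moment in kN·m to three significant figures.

M ≈ 18.4 kN·m

γ = ρg = 1110 × 9.81 / 1000 = 10.8891 kN/m³.
Let θ = 67° be the plate's angle to the horizontal; measure y along the incline from where the plane meets the free surface. Vertical depth h = y·sinθ with sinθ = 0.920505.
The centroid of a semicircle lies 4r/(3π) = 0.322554 m from the diameter, here below the top edge, so y_c = 5.81 + 0.322554 = 6.13255 m and h_c = 6.13255 × 0.920505 = 5.64504 m.
A = πr²/2 = π × 0.76²/2 = 0.907292 m².
Resultant F = γ·h_c·A = 10.8891 × 5.64504 × 0.907292 = 55.7707 kN.
I_c = (π/8 − 8/(9π))·r⁴ = 0.109757 × 0.76⁴ = 0.0366173 m⁴.
Centre of pressure: y_p = y_c + I_c/(y_c·A) = 6.13255 + 0.0366173/(6.13255 × 0.907292) = 6.13255 + 0.00658109 = 6.13913 m along the plane.
The resultant acts 0.322554 + 0.00658109 = 0.329135 m (along the plate) below the hinge at the top edge, so the moment about the hinge is M = F × 0.329135 = 55.7707 × 0.329135 = 18.3561 kN·m.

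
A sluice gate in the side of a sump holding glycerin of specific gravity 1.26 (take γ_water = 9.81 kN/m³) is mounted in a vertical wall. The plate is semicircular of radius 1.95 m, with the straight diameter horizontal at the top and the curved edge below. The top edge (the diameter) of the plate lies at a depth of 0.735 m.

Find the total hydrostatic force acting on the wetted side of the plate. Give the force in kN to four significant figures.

F ≈ 115.4 kN

γ = 1.26 × 9.81 = 12.3606 kN/m³.
The centroid of a semicircle lies 4r/(3π) = 0.827606 m from the diameter, here below the top edge, so the centroid depth is h_c = 0.735 + 0.827606 = 1.56261 m.
A = πr²/2 = π × 1.95²/2 = 5.97295 m².
Resultant F = γ·h_c·A = 12.3606 × 1.56261 × 5.97295 = 115.366 kN.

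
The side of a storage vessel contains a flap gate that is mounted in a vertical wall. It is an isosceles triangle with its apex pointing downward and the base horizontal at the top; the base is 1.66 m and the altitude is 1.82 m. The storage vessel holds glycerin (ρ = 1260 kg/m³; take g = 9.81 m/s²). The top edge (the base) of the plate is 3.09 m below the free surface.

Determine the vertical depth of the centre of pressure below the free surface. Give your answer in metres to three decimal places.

γ = ρg = 1260 × 9.81 / 1000 = 12.3606 kN/m³.
With the apex down, the centroid sits h/3 = 1.82/3 = 0.606667 m below the base (the top edge), so the centroid depth is h_c = 3.09 + 0.606667 = 3.69667 m.
A = ½ × 1.66 × 1.82 = 1.5106 m².
Resultant F = γ·h_c·A = 12.3606 × 3.69667 × 1.5106 = 69.0239 kN.
I_c = b·h³/36 = 1.66 × 1.82³/36 = 0.277984 m⁴.
Centre of pressure: y_p = y_c + I_c/(y_c·A) = 3.69667 + 0.277984/(3.69667 × 1.5106) = 3.69667 + 0.0497805 = 3.74645 m along the plane.

h_p = 3.746 m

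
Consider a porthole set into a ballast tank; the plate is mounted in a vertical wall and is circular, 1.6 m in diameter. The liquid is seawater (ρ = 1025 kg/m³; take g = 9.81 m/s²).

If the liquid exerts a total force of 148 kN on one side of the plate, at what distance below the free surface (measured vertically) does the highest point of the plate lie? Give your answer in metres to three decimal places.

γ = ρg = 1025 × 9.81 / 1000 = 10.05525 kN/m³.
A = π(0.8)² = 2.01062 m².
From F = γ·h_c·A, the centroid depth is h_c = 148/(10.05525 × 2.01062) = 7.32047 m.
The centroid is at the centre, 0.8 m below the top of the plate, so the highest point sits at h_top = 7.32047 − 0.8 = 6.52047 m below the surface.

d_top ≈ 6.520 m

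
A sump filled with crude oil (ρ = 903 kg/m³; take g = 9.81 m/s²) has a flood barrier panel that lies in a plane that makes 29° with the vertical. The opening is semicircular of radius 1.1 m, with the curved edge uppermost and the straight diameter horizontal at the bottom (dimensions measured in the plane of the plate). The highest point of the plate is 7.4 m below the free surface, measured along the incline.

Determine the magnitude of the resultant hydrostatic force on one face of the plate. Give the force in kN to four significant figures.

F ≈ 118.3 kN

γ = ρg = 903 × 9.81 / 1000 = 8.85843 kN/m³.
The plate makes 29° with the vertical, i.e. θ = 90° − 29° = 61° to the horizontal. Measuring y along the incline from the free-surface line, vertical depth h = y·sinθ with sinθ = 0.874620.
The centroid lies 4r/(3π) = 0.466854 m above the diameter, so r − 4r/(3π) = 1.1 − 0.466854 = 0.633146 m below the topmost point, so y_c = 7.4 + 0.633146 = 8.03315 m and h_c = 8.03315 × 0.874620 = 7.02595 m.
A = πr²/2 = π × 1.1²/2 = 1.90066 m².
Resultant F = γ·h_c·A = 8.85843 × 7.02595 × 1.90066 = 118.295 kN.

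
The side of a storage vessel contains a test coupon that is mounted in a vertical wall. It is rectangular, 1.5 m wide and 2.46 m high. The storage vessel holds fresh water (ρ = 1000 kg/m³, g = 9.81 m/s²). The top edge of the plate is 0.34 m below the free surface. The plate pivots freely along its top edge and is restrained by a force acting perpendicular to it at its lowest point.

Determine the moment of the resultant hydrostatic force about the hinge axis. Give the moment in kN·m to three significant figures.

M ≈ 88.2 kN·m

γ = ρg = 1000 × 9.81 = 9810 N/m³ = 9.81 kN/m³.
The centroid lies 2.46/2 = 1.23 m below the top edge, so the centroid depth is h_c = 0.34 + 1.23 = 1.57 m.
A = 1.5 × 2.46 = 3.69 m².
Resultant F = γ·h_c·A = 9.81 × 1.57 × 3.69 = 56.8323 kN.
I_c = b·h³/12 = 1.5 × 2.46³/12 = 1.86087 m⁴.
Centre of pressure: y_p = y_c + I_c/(y_c·A) = 1.57 + 1.86087/(1.57 × 3.69) = 1.57 + 0.321211 = 1.89121 m along the plane.
The resultant acts 1.23 + 0.321211 = 1.55121 m (along the plate) below the hinge at the top edge, so the moment about the hinge is M = F × 1.55121 = 56.8323 × 1.55121 = 88.1588 kN·m.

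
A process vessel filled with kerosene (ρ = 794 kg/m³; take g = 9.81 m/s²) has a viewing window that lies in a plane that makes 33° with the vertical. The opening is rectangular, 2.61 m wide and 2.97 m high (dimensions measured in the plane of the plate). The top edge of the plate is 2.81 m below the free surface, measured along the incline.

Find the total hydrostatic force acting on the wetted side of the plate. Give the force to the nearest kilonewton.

γ = ρg = 794 × 9.81 / 1000 = 7.78914 kN/m³.
The plate makes 33° with the vertical, i.e. θ = 90° − 33° = 57° to the horizontal. Measuring y along the incline from the free-surface line, vertical depth h = y·sinθ with sinθ = 0.838671.
The centroid lies 2.97/2 = 1.485 m below the top edge, so y_c = 2.81 + 1.485 = 4.295 m and h_c = 4.295 × 0.838671 = 3.60209 m.
A = 2.61 × 2.97 = 7.7517 m².
Resultant F = γ·h_c·A = 7.78914 × 3.60209 × 7.7517 = 217.491 kN.

F ≈ 217 kN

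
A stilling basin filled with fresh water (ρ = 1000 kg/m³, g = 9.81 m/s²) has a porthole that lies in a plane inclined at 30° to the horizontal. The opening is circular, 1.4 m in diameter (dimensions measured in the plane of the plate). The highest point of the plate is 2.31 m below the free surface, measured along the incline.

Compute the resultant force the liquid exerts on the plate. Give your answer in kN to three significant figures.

F ≈ 22.7 kN

γ = ρg = 1000 × 9.81 = 9810 N/m³ = 9.81 kN/m³.
Let θ = 30° be the plate's angle to the horizontal; measure y along the incline from where the plane meets the free surface. Vertical depth h = y·sinθ with sinθ = 0.500000.
The centroid is at the centre, 0.7 m below the top of the plate, so y_c = 2.31 + 0.7 = 3.01 m and h_c = 3.01 × 0.500000 = 1.505 m.
A = π(0.7)² = 1.53938 m².
Resultant F = γ·h_c·A = 9.81 × 1.505 × 1.53938 = 22.7275 kN.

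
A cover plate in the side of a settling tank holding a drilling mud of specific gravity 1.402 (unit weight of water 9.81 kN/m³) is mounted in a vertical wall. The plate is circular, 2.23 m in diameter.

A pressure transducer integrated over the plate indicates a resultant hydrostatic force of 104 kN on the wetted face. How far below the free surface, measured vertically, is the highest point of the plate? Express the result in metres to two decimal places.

γ = 1.402 × 9.81 = 13.75362 kN/m³.
A = π(1.115)² = 3.90571 m².
From F = γ·h_c·A, the centroid depth is h_c = 104/(13.75362 × 3.90571) = 1.93605 m.
The centroid is at the centre, 1.115 m below the top of the plate, so the highest point sits at h_top = 1.93605 − 1.115 = 0.82105 m below the surface.

d_top ≈ 0.82 m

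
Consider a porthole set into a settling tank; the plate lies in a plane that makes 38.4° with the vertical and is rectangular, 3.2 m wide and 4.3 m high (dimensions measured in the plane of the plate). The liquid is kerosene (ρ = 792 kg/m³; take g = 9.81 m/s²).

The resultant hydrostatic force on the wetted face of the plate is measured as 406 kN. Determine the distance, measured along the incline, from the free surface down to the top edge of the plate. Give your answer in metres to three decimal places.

γ = ρg = 792 × 9.81 / 1000 = 7.76952 kN/m³.
A = 3.2 × 4.3 = 13.76 m².
From F = γ·h_c·A, the centroid depth is h_c = 406/(7.76952 × 13.76) = 3.79764 m.
The plate makes 38.4° with the vertical, i.e. θ = 90° − 38.4° = 51.6° to the horizontal. Measuring y along the incline from the free-surface line, vertical depth h = y·sinθ with sinθ = 0.783693.
Along the incline, y_c = h_c/sinθ = 3.79764/0.783693 = 4.84583 m.
The centroid lies 4.3/2 = 2.15 m below the top edge, so the top edge sits at y_top = 4.84583 − 2.15 = 2.69583 m along the incline.

y_top ≈ 2.696 m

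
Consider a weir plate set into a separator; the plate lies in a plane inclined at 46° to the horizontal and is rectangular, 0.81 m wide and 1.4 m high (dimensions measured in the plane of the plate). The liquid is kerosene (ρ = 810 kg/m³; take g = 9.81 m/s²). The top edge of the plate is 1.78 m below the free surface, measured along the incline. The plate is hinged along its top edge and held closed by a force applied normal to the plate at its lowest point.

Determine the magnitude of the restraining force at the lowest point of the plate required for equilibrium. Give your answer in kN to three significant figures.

P ≈ 8.79 kN

γ = ρg = 810 × 9.81 / 1000 = 7.9461 kN/m³.
Let θ = 46° be the plate's angle to the horizontal; measure y along the incline from where the plane meets the free surface. Vertical depth h = y·sinθ with sinθ = 0.719340.
The centroid lies 1.4/2 = 0.7 m below the top edge, so y_c = 1.78 + 0.7 = 2.48 m and h_c = 2.48 × 0.719340 = 1.78396 m.
A = 0.81 × 1.4 = 1.134 m².
Resultant F = γ·h_c·A = 7.9461 × 1.78396 × 1.134 = 16.075 kN.
I_c = b·h³/12 = 0.81 × 1.4³/12 = 0.18522 m⁴.
Centre of pressure: y_p = y_c + I_c/(y_c·A) = 2.48 + 0.18522/(2.48 × 1.134) = 2.48 + 0.0658602 = 2.54586 m along the plane.
The resultant acts 0.7 + 0.0658602 = 0.76586 m (along the plate) below the hinge at the top edge, so the moment about the hinge is M = F × 0.76586 = 16.075 × 0.76586 = 12.3112 kN·m.
A normal force at the bottom, 1.4 m from the hinge, must supply this moment: P = 12.3112/1.4 = 8.79371 kN.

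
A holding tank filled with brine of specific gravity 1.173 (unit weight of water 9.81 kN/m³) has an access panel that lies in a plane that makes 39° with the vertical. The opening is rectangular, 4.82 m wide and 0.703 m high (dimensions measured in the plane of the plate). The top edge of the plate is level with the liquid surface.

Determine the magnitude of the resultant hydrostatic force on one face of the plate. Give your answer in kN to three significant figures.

γ = 1.173 × 9.81 = 11.50713 kN/m³.
The plate makes 39° with the vertical, i.e. θ = 90° − 39° = 51° to the horizontal. Measuring y along the incline from the free-surface line, vertical depth h = y·sinθ with sinθ = 0.777146.
The centroid lies 0.703/2 = 0.3515 m below the top edge, so y_c = 0.3515 m and h_c = 0.3515 × 0.777146 = 0.273167 m.
A = 4.82 × 0.703 = 3.38846 m².
Resultant F = γ·h_c·A = 11.50713 × 0.273167 × 3.38846 = 10.6512 kN.

F ≈ 10.7 kN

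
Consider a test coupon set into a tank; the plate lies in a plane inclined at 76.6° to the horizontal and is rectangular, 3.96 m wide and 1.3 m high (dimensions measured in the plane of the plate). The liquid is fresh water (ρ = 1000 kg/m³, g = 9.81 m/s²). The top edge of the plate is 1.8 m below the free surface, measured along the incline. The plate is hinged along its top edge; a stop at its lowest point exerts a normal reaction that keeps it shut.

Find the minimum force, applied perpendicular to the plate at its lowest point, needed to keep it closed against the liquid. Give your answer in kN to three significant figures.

γ = ρg = 1000 × 9.81 = 9810 N/m³ = 9.81 kN/m³.
Let θ = 76.6° be the plate's angle to the horizontal; measure y along the incline from where the plane meets the free surface. Vertical depth h = y·sinθ with sinθ = 0.972776.
The centroid lies 1.3/2 = 0.65 m below the top edge, so y_c = 1.8 + 0.65 = 2.45 m and h_c = 2.45 × 0.972776 = 2.3833 m.
A = 3.96 × 1.3 = 5.148 m².
Resultant F = γ·h_c·A = 9.81 × 2.3833 × 5.148 = 120.361 kN.
I_c = b·h³/12 = 3.96 × 1.3³/12 = 0.72501 m⁴.
Centre of pressure: y_p = y_c + I_c/(y_c·A) = 2.45 + 0.72501/(2.45 × 5.148) = 2.45 + 0.057483 = 2.50748 m along the plane.
The resultant acts 0.65 + 0.057483 = 0.707483 m (along the plate) below the hinge at the top edge, so the moment about the hinge is M = F × 0.707483 = 120.361 × 0.707483 = 85.1534 kN·m.
A normal force at the bottom, 1.3 m from the hinge, must supply this moment: P = 85.1534/1.3 = 65.5026 kN.

P ≈ 65.5 kN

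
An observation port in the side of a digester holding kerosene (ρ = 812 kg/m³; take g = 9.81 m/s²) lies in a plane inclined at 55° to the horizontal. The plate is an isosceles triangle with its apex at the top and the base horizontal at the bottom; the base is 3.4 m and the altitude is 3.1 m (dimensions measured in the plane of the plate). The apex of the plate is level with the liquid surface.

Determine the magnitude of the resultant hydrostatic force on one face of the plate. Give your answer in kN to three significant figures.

γ = ρg = 812 × 9.81 / 1000 = 7.96572 kN/m³.
Let θ = 55° be the plate's angle to the horizontal; measure y along the incline from where the plane meets the free surface. Vertical depth h = y·sinθ with sinθ = 0.819152.
With the apex up, the centroid sits 2h/3 = 2 × 3.1/3 = 2.06667 m below the apex, so y_c = 2.06667 m and h_c = 2.06667 × 0.819152 = 1.69292 m.
A = ½ × 3.4 × 3.1 = 5.27 m².
Resultant F = γ·h_c·A = 7.96572 × 1.69292 × 5.27 = 71.0677 kN.

F ≈ 71.1 kN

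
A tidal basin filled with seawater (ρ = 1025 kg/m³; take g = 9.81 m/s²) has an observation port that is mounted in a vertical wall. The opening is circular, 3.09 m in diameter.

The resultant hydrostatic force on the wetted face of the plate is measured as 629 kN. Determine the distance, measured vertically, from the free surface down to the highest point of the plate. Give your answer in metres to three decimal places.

γ = ρg = 1025 × 9.81 / 1000 = 10.05525 kN/m³.
A = π(1.545)² = 7.49906 m².
From F = γ·h_c·A, the centroid depth is h_c = 629/(10.05525 × 7.49906) = 8.34163 m.
The centroid is at the centre, 1.545 m below the top of the plate, so the highest point sits at h_top = 8.34163 − 1.545 = 6.79663 m below the surface.

d_top ≈ 6.797 m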